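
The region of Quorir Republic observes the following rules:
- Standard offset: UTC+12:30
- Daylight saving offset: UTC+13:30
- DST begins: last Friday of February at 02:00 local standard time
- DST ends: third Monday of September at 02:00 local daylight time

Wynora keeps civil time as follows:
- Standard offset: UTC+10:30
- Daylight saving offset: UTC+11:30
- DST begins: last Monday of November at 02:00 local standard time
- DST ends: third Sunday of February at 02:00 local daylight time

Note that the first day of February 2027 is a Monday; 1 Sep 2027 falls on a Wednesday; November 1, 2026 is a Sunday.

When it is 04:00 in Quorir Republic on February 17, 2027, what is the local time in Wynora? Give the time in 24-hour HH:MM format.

1 February 2027 is a Monday, so Fridays fall on 5, 12, 19, 26; the last is February 26.
1 September 2027 is a Wednesday, so the first Monday is September 6 and the third is September 20.
Daylight saving runs 26 February – 20 September; February 17, 2027 is outside that window, so Quorir Republic is on standard time at UTC+12:30.
04:00 Quorir Republic − 12h30m = 15:30 UTC (rolling into the previous day, 16 February 2027).
1 November 2026 is a Sunday, so Mondays fall on 2, 9, 16, 23, 30; the last is November 30.
1 February 2027 is a Monday, so the first Sunday is February 7 and the third is February 21.
At the standard offset (UTC+10:30), 15:30 UTC + 10h30m = 02:00 Wynora standard time (rolling into the next day, 17 February 2027).
The standard-time date in Wynora, February 17, 2027, lies within the daylight-saving period (30 November 2026 – 21 February 2027), so Wynora is on daylight time, UTC+11:30.
15:30 UTC + 11h30m = 03:00 Wynora (rolling into the next day, 17 February 2027).

03:00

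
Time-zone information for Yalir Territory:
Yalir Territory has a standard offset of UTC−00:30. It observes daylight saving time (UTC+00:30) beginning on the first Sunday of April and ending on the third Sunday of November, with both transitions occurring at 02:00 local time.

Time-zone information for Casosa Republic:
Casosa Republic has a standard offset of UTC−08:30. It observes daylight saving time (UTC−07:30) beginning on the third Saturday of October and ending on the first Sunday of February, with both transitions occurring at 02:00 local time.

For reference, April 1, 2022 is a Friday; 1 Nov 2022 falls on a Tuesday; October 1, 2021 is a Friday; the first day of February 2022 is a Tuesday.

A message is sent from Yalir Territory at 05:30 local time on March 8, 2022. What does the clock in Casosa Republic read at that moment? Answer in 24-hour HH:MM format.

21:30

1 April 2022 is a Friday, so the first Sunday is April 3.
1 November 2022 is a Tuesday, so the first Sunday is November 6 and the third is November 20.
March 8, 2022 is outside the daylight-saving period (3 April – 20 November), so Yalir Territory is on standard time, UTC−00:30.
05:30 Yalir Territory + 0h30m = 06:00 UTC.
1 October 2021 is a Friday, so the first Saturday is October 2 and the third is October 16.
1 February 2022 is a Tuesday, so the first Sunday is February 6.
At the standard offset (UTC−08:30), 06:00 UTC − 8h30m = 21:30 Casosa Republic standard time (rolling into the previous day, 7 March 2022).
The standard-time date in Casosa Republic, March 7, 2022, is outside the daylight-saving period (16 October 2021 – 6 February 2022), so Casosa Republic is on standard time, UTC−08:30.
06:00 UTC − 8h30m = 21:30 Casosa Republic (rolling into the previous day, 7 March 2022).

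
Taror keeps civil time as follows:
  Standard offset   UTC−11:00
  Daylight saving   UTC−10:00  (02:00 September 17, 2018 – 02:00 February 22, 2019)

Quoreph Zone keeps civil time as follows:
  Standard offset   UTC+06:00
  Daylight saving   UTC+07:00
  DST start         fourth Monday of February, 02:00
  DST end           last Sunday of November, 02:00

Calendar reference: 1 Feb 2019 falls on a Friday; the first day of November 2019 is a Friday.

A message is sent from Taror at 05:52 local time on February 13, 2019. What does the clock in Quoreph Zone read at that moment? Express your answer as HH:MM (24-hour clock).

February 13, 2019 lies within the daylight-saving period (17 September 2018 – 22 February 2019), so Taror is on daylight time, UTC−10:00.
05:52 Taror + 10h = 15:52 UTC.
1 February 2019 is a Friday, so the first Monday is February 4 and the fourth is February 25.
1 November 2019 is a Friday, so Sundays fall on 3, 10, 17, 24; the last is November 24.
At the standard offset (UTC+06:00), 15:52 UTC + 6h = 21:52 Quoreph Zone standard time.
Daylight saving runs 25 February – 24 November; the standard-time date in Quoreph Zone, February 13, 2019, is outside that window, so Quoreph Zone is on standard time at UTC+06:00.
15:52 UTC + 6h = 21:52 Quoreph Zone.

21:52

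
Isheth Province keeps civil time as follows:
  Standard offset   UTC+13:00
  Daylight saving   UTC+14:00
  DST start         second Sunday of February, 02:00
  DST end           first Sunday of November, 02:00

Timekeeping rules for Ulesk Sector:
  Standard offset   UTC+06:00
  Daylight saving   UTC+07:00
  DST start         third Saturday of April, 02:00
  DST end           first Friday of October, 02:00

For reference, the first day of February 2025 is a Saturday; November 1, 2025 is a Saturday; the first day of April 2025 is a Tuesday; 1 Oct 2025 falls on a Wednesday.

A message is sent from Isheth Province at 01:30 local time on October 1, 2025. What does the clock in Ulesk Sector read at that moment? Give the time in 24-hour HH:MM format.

18:30

1 February 2025 is a Saturday, so the first Sunday is February 2 and the second is February 9.
1 November 2025 is a Saturday, so the first Sunday is November 2.
October 1, 2025 falls between 9 February and 2 November, so daylight saving is in effect and Isheth Province is at UTC+14:00.
01:30 Isheth Province − 14h = 11:30 UTC (rolling into the previous day, 30 September 2025).
1 April 2025 is a Tuesday, so the first Saturday is April 5 and the third is April 19.
1 October 2025 is a Wednesday, so the first Friday is October 3.
At the standard offset (UTC+06:00), 11:30 UTC + 6h = 17:30 Ulesk Sector standard time.
Daylight saving runs 19 April – 3 October; the standard-time date in Ulesk Sector, September 30, 2025, is inside that window, so Ulesk Sector is at UTC+07:00.
11:30 UTC + 7h = 18:30 Ulesk Sector.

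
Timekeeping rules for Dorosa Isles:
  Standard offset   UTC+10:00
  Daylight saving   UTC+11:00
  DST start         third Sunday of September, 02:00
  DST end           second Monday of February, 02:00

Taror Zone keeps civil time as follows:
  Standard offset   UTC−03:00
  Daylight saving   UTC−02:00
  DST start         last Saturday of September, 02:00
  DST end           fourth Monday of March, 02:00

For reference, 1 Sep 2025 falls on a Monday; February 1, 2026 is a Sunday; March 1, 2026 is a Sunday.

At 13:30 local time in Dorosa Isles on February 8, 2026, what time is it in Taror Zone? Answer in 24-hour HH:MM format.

1 September 2025 is a Monday, so the first Sunday is September 7 and the third is September 21.
1 February 2026 is a Sunday, so the first Monday is February 2 and the second is February 9.
February 8, 2026 lies within the daylight-saving period (21 September 2025 – 9 February 2026), so Dorosa Isles is on daylight time, UTC+11:00.
13:30 Dorosa Isles − 11h = 02:30 UTC.
1 September 2025 is a Monday, so Saturdays fall on 6, 13, 20, 27; the last is September 27.
1 March 2026 is a Sunday, so the first Monday is March 2 and the fourth is March 23.
At the standard offset (UTC−03:00), 02:30 UTC − 3h = 23:30 Taror Zone standard time (rolling into the previous day, 7 February 2026).
The standard-time date in Taror Zone, February 7, 2026, lies within the daylight-saving period (27 September 2025 – 23 March 2026), so Taror Zone is on daylight time, UTC−02:00.
02:30 UTC − 2h = 00:30 Taror Zone.

00:30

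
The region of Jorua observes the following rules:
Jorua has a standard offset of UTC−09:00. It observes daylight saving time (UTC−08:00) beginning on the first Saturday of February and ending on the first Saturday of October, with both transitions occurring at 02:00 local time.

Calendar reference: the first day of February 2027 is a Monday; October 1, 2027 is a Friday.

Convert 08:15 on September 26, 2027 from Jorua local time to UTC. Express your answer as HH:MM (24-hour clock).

16:15

1 February 2027 is a Monday, so the first Saturday is February 6.
1 October 2027 is a Friday, so the first Saturday is October 2.
September 26, 2027 falls between 6 February and 2 October, so daylight saving is in effect and Jorua is at UTC−08:00.
08:15 local + 8h = 16:15 UTC.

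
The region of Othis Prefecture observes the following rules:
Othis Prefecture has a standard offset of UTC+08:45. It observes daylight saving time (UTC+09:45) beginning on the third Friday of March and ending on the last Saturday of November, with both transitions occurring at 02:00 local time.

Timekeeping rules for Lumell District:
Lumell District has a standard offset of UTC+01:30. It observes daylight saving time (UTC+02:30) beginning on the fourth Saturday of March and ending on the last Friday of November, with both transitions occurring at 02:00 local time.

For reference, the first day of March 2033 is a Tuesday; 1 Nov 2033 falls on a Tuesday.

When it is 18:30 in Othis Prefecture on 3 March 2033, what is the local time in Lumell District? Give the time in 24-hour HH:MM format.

1 March 2033 is a Tuesday, so the first Friday is March 4 and the third is March 18.
1 November 2033 is a Tuesday, so Saturdays fall on 5, 12, 19, 26; the last is November 26.
Daylight saving runs 18 March – 26 November; 3 March 2033 is outside that window, so Othis Prefecture is on standard time at UTC+08:45.
18:30 Othis Prefecture − 8h45m = 09:45 UTC.
1 March 2033 is a Tuesday, so the first Saturday is March 5 and the fourth is March 26.
1 November 2033 is a Tuesday, so Fridays fall on 4, 11, 18, 25; the last is November 25.
At the standard offset (UTC+01:30), 09:45 UTC + 1h30m = 11:15 Lumell District standard time.
Daylight saving runs 26 March – 25 November; the standard-time date in Lumell District, 3 March 2033, is outside that window, so Lumell District is on standard time at UTC+01:30.
09:45 UTC + 1h30m = 11:15 Lumell District.

11:15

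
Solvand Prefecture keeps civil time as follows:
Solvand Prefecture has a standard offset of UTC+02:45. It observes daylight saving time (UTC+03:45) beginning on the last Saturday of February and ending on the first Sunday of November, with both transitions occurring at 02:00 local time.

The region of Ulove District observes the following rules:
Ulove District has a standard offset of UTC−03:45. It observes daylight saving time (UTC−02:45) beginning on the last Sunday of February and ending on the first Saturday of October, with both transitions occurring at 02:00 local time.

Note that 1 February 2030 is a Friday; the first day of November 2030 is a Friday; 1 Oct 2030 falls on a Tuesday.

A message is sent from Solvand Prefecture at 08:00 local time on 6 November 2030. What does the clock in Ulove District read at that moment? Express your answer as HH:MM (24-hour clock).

1 February 2030 is a Friday, so Saturdays fall on 2, 9, 16, 23; the last is February 23.
1 November 2030 is a Friday, so the first Sunday is November 3.
6 November 2030 does not fall between 23 February and 3 November, so daylight saving is not in effect and Solvand Prefecture is at UTC+02:45.
08:00 Solvand Prefecture − 2h45m = 05:15 UTC.
1 February 2030 is a Friday, so Sundays fall on 3, 10, 17, 24; the last is February 24.
1 October 2030 is a Tuesday, so the first Saturday is October 5.
At the standard offset (UTC−03:45), 05:15 UTC − 3h45m = 01:30 Ulove District standard time.
The standard-time date in Ulove District, 6 November 2030, does not fall between 24 February and 5 October, so daylight saving is not in effect and Ulove District is at UTC−03:45.
05:15 UTC − 3h45m = 01:30 Ulove District.

01:30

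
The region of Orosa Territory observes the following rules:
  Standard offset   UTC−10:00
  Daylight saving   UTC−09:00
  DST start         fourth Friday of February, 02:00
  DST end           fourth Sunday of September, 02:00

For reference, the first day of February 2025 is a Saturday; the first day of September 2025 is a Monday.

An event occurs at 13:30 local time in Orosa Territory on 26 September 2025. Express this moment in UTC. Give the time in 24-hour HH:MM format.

1 February 2025 is a Saturday, so the first Friday is February 7 and the fourth is February 28.
1 September 2025 is a Monday, so the first Sunday is September 7 and the fourth is September 28.
26 September 2025 lies within the daylight-saving period (28 February – 28 September), so Orosa Territory is on daylight time, UTC−09:00.
13:30 local + 9h = 22:30 UTC.

22:30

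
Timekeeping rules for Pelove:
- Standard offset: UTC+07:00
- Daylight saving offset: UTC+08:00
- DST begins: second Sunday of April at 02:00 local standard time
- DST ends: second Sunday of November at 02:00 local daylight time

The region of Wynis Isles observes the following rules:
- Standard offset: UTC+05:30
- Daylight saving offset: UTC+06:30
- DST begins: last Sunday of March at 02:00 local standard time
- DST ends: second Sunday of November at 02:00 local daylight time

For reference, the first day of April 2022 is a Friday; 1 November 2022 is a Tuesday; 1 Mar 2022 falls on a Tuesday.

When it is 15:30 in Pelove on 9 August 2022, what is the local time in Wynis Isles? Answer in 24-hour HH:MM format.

14:00

1 April 2022 is a Friday, so the first Sunday is April 3 and the second is April 10.
1 November 2022 is a Tuesday, so the first Sunday is November 6 and the second is November 13.
9 August 2022 falls between 10 April and 13 November, so daylight saving is in effect and Pelove is at UTC+08:00.
15:30 Pelove − 8h = 07:30 UTC.
1 March 2022 is a Tuesday, so Sundays fall on 6, 13, 20, 27; the last is March 27.
1 November 2022 is a Tuesday, so the first Sunday is November 6 and the second is November 13.
At the standard offset (UTC+05:30), 07:30 UTC + 5h30m = 13:00 Wynis Isles standard time.
The standard-time date in Wynis Isles, 9 August 2022, falls between 27 March and 13 November, so daylight saving is in effect and Wynis Isles is at UTC+06:30.
07:30 UTC + 6h30m = 14:00 Wynis Isles.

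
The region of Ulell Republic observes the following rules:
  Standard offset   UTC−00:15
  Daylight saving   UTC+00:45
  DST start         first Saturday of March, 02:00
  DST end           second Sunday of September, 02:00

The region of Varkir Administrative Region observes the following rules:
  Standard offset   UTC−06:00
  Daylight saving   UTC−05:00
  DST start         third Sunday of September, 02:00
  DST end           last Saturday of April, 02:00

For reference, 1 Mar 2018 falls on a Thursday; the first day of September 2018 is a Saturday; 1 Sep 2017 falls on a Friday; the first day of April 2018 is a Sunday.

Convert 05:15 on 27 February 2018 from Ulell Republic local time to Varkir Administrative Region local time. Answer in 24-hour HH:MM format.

00:30

1 March 2018 is a Thursday, so the first Saturday is March 3.
1 September 2018 is a Saturday, so the first Sunday is September 2 and the second is September 9.
Daylight saving runs 3 March – 9 September; 27 February 2018 is outside that window, so Ulell Republic is on standard time at UTC−00:15.
05:15 Ulell Republic + 0h15m = 05:30 UTC.
1 September 2017 is a Friday, so the first Sunday is September 3 and the third is September 17.
1 April 2018 is a Sunday, so Saturdays fall on 7, 14, 21, 28; the last is April 28.
At the standard offset (UTC−06:00), 05:30 UTC − 6h = 23:30 Varkir Administrative Region standard time (rolling into the previous day, 26 February 2018).
The standard-time date in Varkir Administrative Region, 26 February 2018, falls between 17 September 2017 and 28 April 2018, so daylight saving is in effect and Varkir Administrative Region is at UTC−05:00.
05:30 UTC − 5h = 00:30 Varkir Administrative Region.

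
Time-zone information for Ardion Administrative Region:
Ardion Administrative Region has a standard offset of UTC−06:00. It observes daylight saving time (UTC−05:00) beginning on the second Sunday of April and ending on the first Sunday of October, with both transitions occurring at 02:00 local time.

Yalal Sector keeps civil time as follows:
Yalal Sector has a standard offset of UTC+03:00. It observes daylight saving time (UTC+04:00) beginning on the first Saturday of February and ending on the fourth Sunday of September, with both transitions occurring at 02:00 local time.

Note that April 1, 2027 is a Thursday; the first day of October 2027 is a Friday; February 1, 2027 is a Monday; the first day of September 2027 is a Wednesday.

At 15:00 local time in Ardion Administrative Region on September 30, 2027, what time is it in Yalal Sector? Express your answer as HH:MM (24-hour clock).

1 April 2027 is a Thursday, so the first Sunday is April 4 and the second is April 11.
1 October 2027 is a Friday, so the first Sunday is October 3.
September 30, 2027 falls between 11 April and 3 October, so daylight saving is in effect and Ardion Administrative Region is at UTC−05:00.
15:00 Ardion Administrative Region + 5h = 20:00 UTC.
1 February 2027 is a Monday, so the first Saturday is February 6.
1 September 2027 is a Wednesday, so the first Sunday is September 5 and the fourth is September 26.
At the standard offset (UTC+03:00), 20:00 UTC + 3h = 23:00 Yalal Sector standard time.
The standard-time date in Yalal Sector, September 30, 2027, is outside the daylight-saving period (6 February – 26 September), so Yalal Sector is on standard time, UTC+03:00.
20:00 UTC + 3h = 23:00 Yalal Sector.

23:00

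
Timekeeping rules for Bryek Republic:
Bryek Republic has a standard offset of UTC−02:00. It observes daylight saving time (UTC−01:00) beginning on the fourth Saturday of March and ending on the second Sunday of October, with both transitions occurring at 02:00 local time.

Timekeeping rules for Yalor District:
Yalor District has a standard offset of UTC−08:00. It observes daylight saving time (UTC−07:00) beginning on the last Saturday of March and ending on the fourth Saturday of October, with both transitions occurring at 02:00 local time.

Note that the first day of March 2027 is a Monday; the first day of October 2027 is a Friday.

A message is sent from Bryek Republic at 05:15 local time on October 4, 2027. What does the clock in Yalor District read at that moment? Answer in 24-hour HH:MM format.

1 March 2027 is a Monday, so the first Saturday is March 6 and the fourth is March 27.
1 October 2027 is a Friday, so the first Sunday is October 3 and the second is October 10.
October 4, 2027 falls between 27 March and 10 October, so daylight saving is in effect and Bryek Republic is at UTC−01:00.
05:15 Bryek Republic + 1h = 06:15 UTC.
1 March 2027 is a Monday, so Saturdays fall on 6, 13, 20, 27; the last is March 27.
1 October 2027 is a Friday, so the first Saturday is October 2 and the fourth is October 23.
At the standard offset (UTC−08:00), 06:15 UTC − 8h = 22:15 Yalor District standard time (rolling into the previous day, 3 October 2027).
The standard-time date in Yalor District, October 3, 2027, lies within the daylight-saving period (27 March – 23 October), so Yalor District is on daylight time, UTC−07:00.
06:15 UTC − 7h = 23:15 Yalor District (rolling into the previous day, 3 October 2027).

23:15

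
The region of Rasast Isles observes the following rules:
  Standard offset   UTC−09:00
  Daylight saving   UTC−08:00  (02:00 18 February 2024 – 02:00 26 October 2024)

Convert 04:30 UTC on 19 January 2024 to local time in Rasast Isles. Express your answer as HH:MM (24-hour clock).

19:30

At the standard offset (UTC−09:00), 04:30 UTC − 9h = 19:30 Rasast Isles standard time (rolling into the previous day, 18 January 2024).
The standard-time date in Rasast Isles, 18 January 2024, is outside the daylight-saving period (18 February – 26 October), so Rasast Isles is on standard time, UTC−09:00.
04:30 UTC − 9h = 19:30 local (rolling into the previous day, 18 January 2024).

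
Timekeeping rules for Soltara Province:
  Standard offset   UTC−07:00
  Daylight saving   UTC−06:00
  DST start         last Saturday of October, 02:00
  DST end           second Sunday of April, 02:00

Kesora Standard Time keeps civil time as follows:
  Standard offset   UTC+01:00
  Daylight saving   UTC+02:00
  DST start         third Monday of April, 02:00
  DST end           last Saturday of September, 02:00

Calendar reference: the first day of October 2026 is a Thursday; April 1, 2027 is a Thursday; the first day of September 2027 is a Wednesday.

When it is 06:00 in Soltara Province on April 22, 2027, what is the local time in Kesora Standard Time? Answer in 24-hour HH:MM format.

15:00

1 October 2026 is a Thursday, so Saturdays fall on 3, 10, 17, 24, 31; the last is October 31.
1 April 2027 is a Thursday, so the first Sunday is April 4 and the second is April 11.
April 22, 2027 is outside the daylight-saving period (31 October 2026 – 11 April 2027), so Soltara Province is on standard time, UTC−07:00.
06:00 Soltara Province + 7h = 13:00 UTC.
1 April 2027 is a Thursday, so the first Monday is April 5 and the third is April 19.
1 September 2027 is a Wednesday, so Saturdays fall on 4, 11, 18, 25; the last is September 25.
At the standard offset (UTC+01:00), 13:00 UTC + 1h = 14:00 Kesora Standard Time standard time.
Daylight saving runs 19 April – 25 September; the standard-time date in Kesora Standard Time, April 22, 2027, is inside that window, so Kesora Standard Time is at UTC+02:00.
13:00 UTC + 2h = 15:00 Kesora Standard Time.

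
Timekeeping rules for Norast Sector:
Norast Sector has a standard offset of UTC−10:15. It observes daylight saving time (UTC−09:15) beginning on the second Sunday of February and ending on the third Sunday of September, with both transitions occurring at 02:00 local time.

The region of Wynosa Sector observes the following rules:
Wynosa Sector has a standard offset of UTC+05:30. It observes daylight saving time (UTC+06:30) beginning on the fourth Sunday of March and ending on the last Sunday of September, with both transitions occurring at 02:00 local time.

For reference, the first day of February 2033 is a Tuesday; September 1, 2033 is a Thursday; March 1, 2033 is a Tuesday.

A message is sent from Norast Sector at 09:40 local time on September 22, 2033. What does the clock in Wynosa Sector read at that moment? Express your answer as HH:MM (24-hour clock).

1 February 2033 is a Tuesday, so the first Sunday is February 6 and the second is February 13.
1 September 2033 is a Thursday, so the first Sunday is September 4 and the third is September 18.
September 22, 2033 does not fall between 13 February and 18 September, so daylight saving is not in effect and Norast Sector is at UTC−10:15.
09:40 Norast Sector + 10h15m = 19:55 UTC.
1 March 2033 is a Tuesday, so the first Sunday is March 6 and the fourth is March 27.
1 September 2033 is a Thursday, so Sundays fall on 4, 11, 18, 25; the last is September 25.
At the standard offset (UTC+05:30), 19:55 UTC + 5h30m = 01:25 Wynosa Sector standard time (rolling into the next day, 23 September 2033).
The standard-time date in Wynosa Sector, September 23, 2033, lies within the daylight-saving period (27 March – 25 September), so Wynosa Sector is on daylight time, UTC+06:30.
19:55 UTC + 6h30m = 02:25 Wynosa Sector (rolling into the next day, 23 September 2033).

02:25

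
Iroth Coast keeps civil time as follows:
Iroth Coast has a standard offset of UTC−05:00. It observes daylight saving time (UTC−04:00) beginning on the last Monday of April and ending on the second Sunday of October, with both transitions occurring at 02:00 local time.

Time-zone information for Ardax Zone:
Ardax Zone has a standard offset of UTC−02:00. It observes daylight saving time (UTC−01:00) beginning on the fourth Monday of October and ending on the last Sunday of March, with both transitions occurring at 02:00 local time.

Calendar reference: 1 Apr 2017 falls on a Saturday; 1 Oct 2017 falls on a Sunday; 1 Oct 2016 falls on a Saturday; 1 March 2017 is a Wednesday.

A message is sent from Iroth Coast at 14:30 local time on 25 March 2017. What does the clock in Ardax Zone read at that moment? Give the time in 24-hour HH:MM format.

18:30

1 April 2017 is a Saturday, so Mondays fall on 3, 10, 17, 24; the last is April 24.
1 October 2017 is a Sunday, so the first Sunday is October 1 and the second is October 8.
25 March 2017 is outside the daylight-saving period (24 April – 8 October), so Iroth Coast is on standard time, UTC−05:00.
14:30 Iroth Coast + 5h = 19:30 UTC.
1 October 2016 is a Saturday, so the first Monday is October 3 and the fourth is October 24.
1 March 2017 is a Wednesday, so Sundays fall on 5, 12, 19, 26; the last is March 26.
At the standard offset (UTC−02:00), 19:30 UTC − 2h = 17:30 Ardax Zone standard time.
The standard-time date in Ardax Zone, 25 March 2017, lies within the daylight-saving period (24 October 2016 – 26 March 2017), so Ardax Zone is on daylight time, UTC−01:00.
19:30 UTC − 1h = 18:30 Ardax Zone.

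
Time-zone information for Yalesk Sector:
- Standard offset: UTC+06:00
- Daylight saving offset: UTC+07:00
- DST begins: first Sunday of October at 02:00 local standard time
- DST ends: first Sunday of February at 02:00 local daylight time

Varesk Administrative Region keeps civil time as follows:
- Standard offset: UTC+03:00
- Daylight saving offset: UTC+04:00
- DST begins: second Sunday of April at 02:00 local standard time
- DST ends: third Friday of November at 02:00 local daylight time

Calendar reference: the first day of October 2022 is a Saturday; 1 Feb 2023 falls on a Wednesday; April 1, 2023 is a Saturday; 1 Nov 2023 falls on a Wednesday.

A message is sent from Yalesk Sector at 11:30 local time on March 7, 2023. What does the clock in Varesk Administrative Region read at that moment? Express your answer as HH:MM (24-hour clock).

1 October 2022 is a Saturday, so the first Sunday is October 2.
1 February 2023 is a Wednesday, so the first Sunday is February 5.
Daylight saving runs 2 October 2022 – 5 February 2023; March 7, 2023 is outside that window, so Yalesk Sector is on standard time at UTC+06:00.
11:30 Yalesk Sector − 6h = 05:30 UTC.
1 April 2023 is a Saturday, so the first Sunday is April 2 and the second is April 9.
1 November 2023 is a Wednesday, so the first Friday is November 3 and the third is November 17.
At the standard offset (UTC+03:00), 05:30 UTC + 3h = 08:30 Varesk Administrative Region standard time.
The standard-time date in Varesk Administrative Region, March 7, 2023, is outside the daylight-saving period (9 April – 17 November), so Varesk Administrative Region is on standard time, UTC+03:00.
05:30 UTC + 3h = 08:30 Varesk Administrative Region.

08:30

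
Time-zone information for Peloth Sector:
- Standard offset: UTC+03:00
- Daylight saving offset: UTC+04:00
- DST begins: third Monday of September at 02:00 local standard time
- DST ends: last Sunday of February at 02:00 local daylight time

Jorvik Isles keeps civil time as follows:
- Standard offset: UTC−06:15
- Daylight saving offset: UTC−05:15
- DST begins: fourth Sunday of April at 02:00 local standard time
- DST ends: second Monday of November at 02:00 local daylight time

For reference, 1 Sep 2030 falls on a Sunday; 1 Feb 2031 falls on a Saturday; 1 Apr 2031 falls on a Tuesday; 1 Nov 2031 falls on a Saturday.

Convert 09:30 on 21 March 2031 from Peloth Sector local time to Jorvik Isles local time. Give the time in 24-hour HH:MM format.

1 September 2030 is a Sunday, so the first Monday is September 2 and the third is September 16.
1 February 2031 is a Saturday, so Sundays fall on 2, 9, 16, 23; the last is February 23.
21 March 2031 is outside the daylight-saving period (16 September 2030 – 23 February 2031), so Peloth Sector is on standard time, UTC+03:00.
09:30 Peloth Sector − 3h = 06:30 UTC.
1 April 2031 is a Tuesday, so the first Sunday is April 6 and the fourth is April 27.
1 November 2031 is a Saturday, so the first Monday is November 3 and the second is November 10.
At the standard offset (UTC−06:15), 06:30 UTC − 6h15m = 00:15 Jorvik Isles standard time.
Daylight saving runs 27 April – 10 November; the standard-time date in Jorvik Isles, 21 March 2031, is outside that window, so Jorvik Isles is on standard time at UTC−06:15.
06:30 UTC − 6h15m = 00:15 Jorvik Isles.

00:15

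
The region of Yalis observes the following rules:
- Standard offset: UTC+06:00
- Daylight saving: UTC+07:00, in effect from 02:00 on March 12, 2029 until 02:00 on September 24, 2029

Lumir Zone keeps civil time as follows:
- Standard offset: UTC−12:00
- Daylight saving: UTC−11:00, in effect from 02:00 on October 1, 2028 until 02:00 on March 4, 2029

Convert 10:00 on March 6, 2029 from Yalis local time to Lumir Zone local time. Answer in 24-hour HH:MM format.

Daylight saving runs 12 March – 24 September; March 6, 2029 is outside that window, so Yalis is on standard time at UTC+06:00.
10:00 Yalis − 6h = 04:00 UTC.
At the standard offset (UTC−12:00), 04:00 UTC − 12h = 16:00 Lumir Zone standard time (rolling into the previous day, 5 March 2029).
The standard-time date in Lumir Zone, March 5, 2029, is outside the daylight-saving period (1 October 2028 – 4 March 2029), so Lumir Zone is on standard time, UTC−12:00.
04:00 UTC − 12h = 16:00 Lumir Zone (rolling into the previous day, 5 March 2029).

16:00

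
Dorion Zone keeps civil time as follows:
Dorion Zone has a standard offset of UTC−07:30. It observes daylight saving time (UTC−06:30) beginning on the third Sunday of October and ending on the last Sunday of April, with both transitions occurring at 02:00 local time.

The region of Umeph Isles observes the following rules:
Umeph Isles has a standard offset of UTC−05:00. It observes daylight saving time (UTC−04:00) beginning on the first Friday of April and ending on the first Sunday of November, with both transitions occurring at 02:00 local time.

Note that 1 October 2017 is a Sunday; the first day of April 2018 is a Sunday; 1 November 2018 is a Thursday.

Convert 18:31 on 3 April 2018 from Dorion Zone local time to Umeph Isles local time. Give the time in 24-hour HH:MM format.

20:01

1 October 2017 is a Sunday, so the first Sunday is October 1 and the third is October 15.
1 April 2018 is a Sunday, so Sundays fall on 1, 8, 15, 22, 29; the last is April 29.
3 April 2018 falls between 15 October 2017 and 29 April 2018, so daylight saving is in effect and Dorion Zone is at UTC−06:30.
18:31 Dorion Zone + 6h30m = 01:01 UTC (rolling into the next day, 4 April 2018).
1 April 2018 is a Sunday, so the first Friday is April 6.
1 November 2018 is a Thursday, so the first Sunday is November 4.
At the standard offset (UTC−05:00), 01:01 UTC − 5h = 20:01 Umeph Isles standard time (rolling into the previous day, 3 April 2018).
The standard-time date in Umeph Isles, 3 April 2018, does not fall between 6 April and 4 November, so daylight saving is not in effect and Umeph Isles is at UTC−05:00.
01:01 UTC − 5h = 20:01 Umeph Isles (rolling into the previous day, 3 April 2018).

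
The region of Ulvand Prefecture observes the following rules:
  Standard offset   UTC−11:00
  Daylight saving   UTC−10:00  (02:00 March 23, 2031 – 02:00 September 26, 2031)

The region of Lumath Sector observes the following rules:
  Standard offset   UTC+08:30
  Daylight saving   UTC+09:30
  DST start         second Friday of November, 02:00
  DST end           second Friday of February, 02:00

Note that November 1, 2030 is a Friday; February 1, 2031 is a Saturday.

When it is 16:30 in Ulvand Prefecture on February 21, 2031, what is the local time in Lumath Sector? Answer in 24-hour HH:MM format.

February 21, 2031 does not fall between 23 March and 26 September, so daylight saving is not in effect and Ulvand Prefecture is at UTC−11:00.
16:30 Ulvand Prefecture + 11h = 03:30 UTC (rolling into the next day, 22 February 2031).
1 November 2030 is a Friday, so the first Friday is November 1 and the second is November 8.
1 February 2031 is a Saturday, so the first Friday is February 7 and the second is February 14.
At the standard offset (UTC+08:30), 03:30 UTC + 8h30m = 12:00 Lumath Sector standard time.
The standard-time date in Lumath Sector, February 22, 2031, does not fall between 8 November 2030 and 14 February 2031, so daylight saving is not in effect and Lumath Sector is at UTC+08:30.
03:30 UTC + 8h30m = 12:00 Lumath Sector.

12:00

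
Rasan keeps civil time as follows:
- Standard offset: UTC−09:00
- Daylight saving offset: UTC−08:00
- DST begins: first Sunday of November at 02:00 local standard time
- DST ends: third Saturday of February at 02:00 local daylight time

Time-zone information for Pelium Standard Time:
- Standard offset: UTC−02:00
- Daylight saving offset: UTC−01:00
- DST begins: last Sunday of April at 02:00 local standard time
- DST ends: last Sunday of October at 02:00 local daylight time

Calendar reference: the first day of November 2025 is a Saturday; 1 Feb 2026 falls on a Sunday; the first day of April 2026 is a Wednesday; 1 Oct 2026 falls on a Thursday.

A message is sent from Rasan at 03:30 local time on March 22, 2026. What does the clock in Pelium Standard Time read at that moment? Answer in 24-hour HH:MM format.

1 November 2025 is a Saturday, so the first Sunday is November 2.
1 February 2026 is a Sunday, so the first Saturday is February 7 and the third is February 21.
March 22, 2026 is outside the daylight-saving period (2 November 2025 – 21 February 2026), so Rasan is on standard time, UTC−09:00.
03:30 Rasan + 9h = 12:30 UTC.
1 April 2026 is a Wednesday, so Sundays fall on 5, 12, 19, 26; the last is April 26.
1 October 2026 is a Thursday, so Sundays fall on 4, 11, 18, 25; the last is October 25.
At the standard offset (UTC−02:00), 12:30 UTC − 2h = 10:30 Pelium Standard Time standard time.
Daylight saving runs 26 April – 25 October; the standard-time date in Pelium Standard Time, March 22, 2026, is outside that window, so Pelium Standard Time is on standard time at UTC−02:00.
12:30 UTC − 2h = 10:30 Pelium Standard Time.

10:30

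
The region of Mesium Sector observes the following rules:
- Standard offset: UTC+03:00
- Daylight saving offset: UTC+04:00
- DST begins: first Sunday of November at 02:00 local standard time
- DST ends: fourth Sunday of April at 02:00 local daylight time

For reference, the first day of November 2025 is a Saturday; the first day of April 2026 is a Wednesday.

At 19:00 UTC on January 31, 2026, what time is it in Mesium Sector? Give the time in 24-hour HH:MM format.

1 November 2025 is a Saturday, so the first Sunday is November 2.
1 April 2026 is a Wednesday, so the first Sunday is April 5 and the fourth is April 26.
At the standard offset (UTC+03:00), 19:00 UTC + 3h = 22:00 Mesium Sector standard time.
Daylight saving runs 2 November 2025 – 26 April 2026; the standard-time date in Mesium Sector, January 31, 2026, is inside that window, so Mesium Sector is at UTC+04:00.
19:00 UTC + 4h = 23:00 local.

23:00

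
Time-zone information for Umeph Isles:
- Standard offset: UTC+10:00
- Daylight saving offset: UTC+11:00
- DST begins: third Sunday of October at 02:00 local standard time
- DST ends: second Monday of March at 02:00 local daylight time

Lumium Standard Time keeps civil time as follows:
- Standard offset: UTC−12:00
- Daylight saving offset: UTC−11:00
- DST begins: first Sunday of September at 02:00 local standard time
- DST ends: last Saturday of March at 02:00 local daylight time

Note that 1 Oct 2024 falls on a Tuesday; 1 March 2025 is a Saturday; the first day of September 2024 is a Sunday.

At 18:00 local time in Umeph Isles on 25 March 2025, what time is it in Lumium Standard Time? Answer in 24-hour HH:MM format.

21:00

1 October 2024 is a Tuesday, so the first Sunday is October 6 and the third is October 20.
1 March 2025 is a Saturday, so the first Monday is March 3 and the second is March 10.
Daylight saving runs 20 October 2024 – 10 March 2025; 25 March 2025 is outside that window, so Umeph Isles is on standard time at UTC+10:00.
18:00 Umeph Isles − 10h = 08:00 UTC.
1 September 2024 is a Sunday, so the first Sunday is September 1.
1 March 2025 is a Saturday, so Saturdays fall on 1, 8, 15, 22, 29; the last is March 29.
At the standard offset (UTC−12:00), 08:00 UTC − 12h = 20:00 Lumium Standard Time standard time (rolling into the previous day, 24 March 2025).
The standard-time date in Lumium Standard Time, 24 March 2025, lies within the daylight-saving period (1 September 2024 – 29 March 2025), so Lumium Standard Time is on daylight time, UTC−11:00.
08:00 UTC − 11h = 21:00 Lumium Standard Time (rolling into the previous day, 24 March 2025).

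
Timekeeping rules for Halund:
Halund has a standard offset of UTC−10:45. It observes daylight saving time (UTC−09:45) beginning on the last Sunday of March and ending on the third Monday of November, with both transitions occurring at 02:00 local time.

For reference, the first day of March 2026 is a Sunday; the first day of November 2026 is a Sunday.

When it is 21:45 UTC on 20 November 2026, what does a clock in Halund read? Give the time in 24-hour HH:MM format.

1 March 2026 is a Sunday, so Sundays fall on 1, 8, 15, 22, 29; the last is March 29.
1 November 2026 is a Sunday, so the first Monday is November 2 and the third is November 16.
At the standard offset (UTC−10:45), 21:45 UTC − 10h45m = 11:00 Halund standard time.
Daylight saving runs 29 March – 16 November; the standard-time date in Halund, 20 November 2026, is outside that window, so Halund is on standard time at UTC−10:45.
21:45 UTC − 10h45m = 11:00 local.

11:00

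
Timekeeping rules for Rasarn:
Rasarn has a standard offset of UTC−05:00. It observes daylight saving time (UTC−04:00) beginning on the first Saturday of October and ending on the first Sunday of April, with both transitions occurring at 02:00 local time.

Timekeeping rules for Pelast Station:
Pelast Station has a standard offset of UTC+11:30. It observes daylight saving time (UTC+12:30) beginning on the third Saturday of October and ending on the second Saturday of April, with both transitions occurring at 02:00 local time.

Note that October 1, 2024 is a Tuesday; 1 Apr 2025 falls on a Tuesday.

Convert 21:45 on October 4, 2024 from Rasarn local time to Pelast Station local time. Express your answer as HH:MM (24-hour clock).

1 October 2024 is a Tuesday, so the first Saturday is October 5.
1 April 2025 is a Tuesday, so the first Sunday is April 6.
October 4, 2024 does not fall between 5 October 2024 and 6 April 2025, so daylight saving is not in effect and Rasarn is at UTC−05:00.
21:45 Rasarn + 5h = 02:45 UTC (rolling into the next day, 5 October 2024).
1 October 2024 is a Tuesday, so the first Saturday is October 5 and the third is October 19.
1 April 2025 is a Tuesday, so the first Saturday is April 5 and the second is April 12.
At the standard offset (UTC+11:30), 02:45 UTC + 11h30m = 14:15 Pelast Station standard time.
The standard-time date in Pelast Station, October 5, 2024, is outside the daylight-saving period (19 October 2024 – 12 April 2025), so Pelast Station is on standard time, UTC+11:30.
02:45 UTC + 11h30m = 14:15 Pelast Station.

14:15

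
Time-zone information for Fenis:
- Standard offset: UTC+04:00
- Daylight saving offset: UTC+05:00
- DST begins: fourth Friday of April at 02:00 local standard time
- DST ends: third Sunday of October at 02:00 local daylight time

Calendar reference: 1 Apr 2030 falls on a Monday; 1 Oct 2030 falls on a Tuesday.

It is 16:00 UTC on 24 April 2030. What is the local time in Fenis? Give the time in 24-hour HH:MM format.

1 April 2030 is a Monday, so the first Friday is April 5 and the fourth is April 26.
1 October 2030 is a Tuesday, so the first Sunday is October 6 and the third is October 20.
At the standard offset (UTC+04:00), 16:00 UTC + 4h = 20:00 Fenis standard time.
Daylight saving runs 26 April – 20 October; the standard-time date in Fenis, 24 April 2030, is outside that window, so Fenis is on standard time at UTC+04:00.
16:00 UTC + 4h = 20:00 local.

20:00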